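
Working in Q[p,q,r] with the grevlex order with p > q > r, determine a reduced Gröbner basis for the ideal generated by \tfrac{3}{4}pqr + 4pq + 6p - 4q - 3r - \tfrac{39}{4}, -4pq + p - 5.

G = {pq - \tfrac{1}{4}p + \tfrac{5}{4}, q^{2} + \tfrac{63}{64}qr + \tfrac{55}{16}q - \tfrac{3}{16}r + \tfrac{81}{64}, pr + \tfrac{112}{3}p - \tfrac{64}{3}q - 21r - \tfrac{236}{3}}

f_1 = \tfrac{3}{4}pqr + 4pq + 6p - 4q - 3r - \tfrac{39}{4}, LT = pqr.
f_2 = -4pq + p - 5, LT = pq.

S(f_1,f_2): lcm = pqr. S = \tfrac{16}{3}pq + \tfrac{1}{4}pr + 8p - \tfrac{16}{3}q - \tfrac{21}{4}r - 13.
  reduce S modulo (f_1, f_2):
  remainder \tfrac{1}{4}pr + \tfrac{28}{3}p - \tfrac{16}{3}q - \tfrac{21}{4}r - \tfrac{59}{3} ≠ 0; add g_3 = \tfrac{1}{4}pr + \tfrac{28}{3}p - \tfrac{16}{3}q - \tfrac{21}{4}r - \tfrac{59}{3} to the basis.

S(f_1,g_3): lcm = pqr. S = -32pq + \tfrac{64}{3}q^{2} + 21qr + 8p + \tfrac{220}{3}q - 4r - 13.
  reduce S modulo (f_1, f_2, g_3):
  remainder \tfrac{64}{3}q^{2} + 21qr + \tfrac{220}{3}q - 4r + 27 ≠ 0; add g_4 = \tfrac{64}{3}q^{2} + 21qr + \tfrac{220}{3}q - 4r + 27 to the basis.

The other S-polynomials (S(f_2,g_3), S(f_1,g_4), S(f_2,g_4), S(g_3,g_4)) all reduce to 0 modulo the current basis, so we have a Gröbner basis.
Inter-reduce: drop elements whose leading term is divisible by another's, tail-reduce, and make monic.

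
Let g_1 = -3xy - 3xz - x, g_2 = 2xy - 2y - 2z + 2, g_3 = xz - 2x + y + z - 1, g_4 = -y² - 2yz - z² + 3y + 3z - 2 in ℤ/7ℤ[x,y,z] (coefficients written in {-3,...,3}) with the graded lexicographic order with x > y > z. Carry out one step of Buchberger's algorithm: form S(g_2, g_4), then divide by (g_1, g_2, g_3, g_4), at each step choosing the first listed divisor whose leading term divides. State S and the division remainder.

S(g_2, g_4) = -2xyz - xz² + 3xy + 3xz - y² - yz - 2x + y; remainder on division = 0.

lcm(LM(g_2), LM(g_4)) = xy².
S = (lcm/LT(g_2))·g_2 − (lcm/LT(g_4))·g_4 = -2xyz - xz² + 3xy + 3xz - y² - yz - 2x + y.
Reduce S modulo (g_1, g_2, g_3, g_4) in that order:
  leading term xyz: subtract (3z)·g_1 from -2xyz - xz² + 3xy + 3xz - y² - yz - 2x + y → xz² + 3xy - xz - y² - yz - 2x + y
  leading term xz²: subtract (z)·g_3 from xz² + 3xy - xz - y² - yz - 2x + y → 3xy + xz - y² - 2yz - z² - 2x + y + z
  leading term xy: subtract (-1)·g_1 from 3xy + xz - y² - 2yz - z² - 2x + y + z → -2xz - y² - 2yz - z² - 3x + y + z
  leading term xz: subtract (-2)·g_3 from -2xz - y² - 2yz - z² - 3x + y + z → -y² - 2yz - z² + 3y + 3z - 2
  leading term y²: subtract (1)·g_4 from -y² - 2yz - z² + 3y + 3z - 2 → 0
The remainder is 0, so this S-polynomial contributes no new basis element.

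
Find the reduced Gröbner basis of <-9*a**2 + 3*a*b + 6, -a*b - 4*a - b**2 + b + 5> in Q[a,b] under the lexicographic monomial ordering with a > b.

G = {a - 4/45*b**3 + 19/45*b**2 + 7/45*b - 67/45, b**4 - 3/4*b**3 - 19/2*b**2 - 3/2*b + 43/4}

f_1 = -9*a**2 + 3*a*b + 6, LT = a**2.
f_2 = -a*b - 4*a - b**2 + b + 5, LT = a*b.

S(f_1,f_2): lcm = a**2*b. S = -4*a**2 - 4/3*a*b**2 + a*b + 5*a - 2/3*b.
  reduce S modulo (f_1, f_2):
  remainder -15*a + 4/3*b**3 - 19/3*b**2 - 7/3*b + 67/3 ≠ 0; add g_3 = -15*a + 4/3*b**3 - 19/3*b**2 - 7/3*b + 67/3 to the basis.

S(f_1,g_3): lcm = a**2. S = 4/45*a*b**3 - 19/45*a*b**2 - 22/45*a*b + 67/45*a - 2/3.
  reduce S modulo (f_1, f_2, g_3):
  remainder -4/45*b**4 + 1/15*b**3 + 38/45*b**2 + 2/15*b - 43/45 ≠ 0; add g_4 = -4/45*b**4 + 1/15*b**3 + 38/45*b**2 + 2/15*b - 43/45 to the basis.

The other S-polynomials (S(f_2,g_3), S(f_1,g_4), S(f_2,g_4), S(g_3,g_4)) all reduce to 0 modulo the current basis, so we have a Gröbner basis.
Inter-reduce: drop elements whose leading term is divisible by another's, tail-reduce, and make monic.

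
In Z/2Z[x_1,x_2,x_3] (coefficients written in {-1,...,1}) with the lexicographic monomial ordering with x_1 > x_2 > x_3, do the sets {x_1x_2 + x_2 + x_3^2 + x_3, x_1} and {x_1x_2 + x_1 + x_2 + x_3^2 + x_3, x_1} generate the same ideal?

Equality of ideals is decidable: compute both reduced Gröbner bases (unique for the ordering) and check whether they agree.
Buchberger on the first generating set:
f_1 = x_1x_2 + x_2 + x_3^2 + x_3, LT = x_1x_2.
f_2 = x_1, LT = x_1.

S(f_1,f_2): lcm = x_1x_2. S = x_2 + x_3^2 + x_3.
  leading term x_2: no divisor's leading term divides it; move x_2 to the remainder.
  leading term x_3^2: no divisor's leading term divides it; move x_3^2 to the remainder.
  leading term x_3: no divisor's leading term divides it; move x_3 to the remainder.
  remainder x_2 + x_3^2 + x_3 ≠ 0; add g_3 = x_2 + x_3^2 + x_3 to the basis.

The other S-polynomials (S(f_1,g_3), S(f_2,g_3)) all reduce to 0 modulo the current basis, so we have a Gröbner basis.
Inter-reduce: drop elements whose leading term is divisible by another's, tail-reduce, and make monic.
Reduced Gröbner basis: {x_1, x_2 + x_3^2 + x_3}.

Buchberger on the second generating set:
h_1 = x_1x_2 + x_1 + x_2 + x_3^2 + x_3, LT = x_1x_2.
h_2 = x_1, LT = x_1.

S(h_1,h_2): lcm = x_1x_2. S = x_1 + x_2 + x_3^2 + x_3.
  leading term x_1: subtract (1)·h_2 from x_1 + x_2 + x_3^2 + x_3 → x_2 + x_3^2 + x_3
  leading term x_2: no divisor's leading term divides it; move x_2 to the remainder.
  leading term x_3^2: no divisor's leading term divides it; move x_3^2 to the remainder.
  leading term x_3: no divisor's leading term divides it; move x_3 to the remainder.
  remainder x_2 + x_3^2 + x_3 ≠ 0; add k_3 = x_2 + x_3^2 + x_3 to the basis.

The other S-polynomials (S(h_1,k_3), S(h_2,k_3)) all reduce to 0 modulo the current basis, so we have a Gröbner basis.
Inter-reduce: drop elements whose leading term is divisible by another's, tail-reduce, and make monic.
Reduced Gröbner basis: {x_1, x_2 + x_3^2 + x_3}.

The two bases agree; hence the ideals are identical.

Yes, the ideals are equal.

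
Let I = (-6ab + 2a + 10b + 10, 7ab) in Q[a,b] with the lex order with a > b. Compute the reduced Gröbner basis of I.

G = {a + 5b + 5, b^2 + b}

f_1 = -6ab + 2a + 10b + 10, LT = ab.
f_2 = 7ab, LT = ab.

S(f_1,f_2): lcm = ab. S = -1/3a - 5/3b - 5/3.
  reduce S modulo (f_1, f_2):
  remainder -1/3a - 5/3b - 5/3 ≠ 0; add g_3 = -1/3a - 5/3b - 5/3 to the basis.

S(f_1,g_3): lcm = ab. S = -1/3a - 5b^2 - 20/3b - 5/3.
  reduce S modulo (f_1, f_2, g_3):
  remainder -5b^2 - 5b ≠ 0; add g_4 = -5b^2 - 5b to the basis.

The other S-polynomials (S(f_2,g_3), S(f_1,g_4), S(f_2,g_4), S(g_3,g_4)) all reduce to 0 modulo the current basis, so we have a Gröbner basis.
Inter-reduce: drop elements whose leading term is divisible by another's, tail-reduce, and make monic.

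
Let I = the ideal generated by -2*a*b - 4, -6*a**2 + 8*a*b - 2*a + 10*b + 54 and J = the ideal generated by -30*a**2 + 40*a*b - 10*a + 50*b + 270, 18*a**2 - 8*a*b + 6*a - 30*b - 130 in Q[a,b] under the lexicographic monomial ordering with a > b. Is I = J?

Since reduced Gröbner bases are canonical representatives of ideals under a given ordering, it suffices to compute and compare them.
Buchberger on the first generating set:
f_1 = -2*a*b - 4, LT = a*b.
f_2 = -6*a**2 + 8*a*b - 2*a + 10*b + 54, LT = a**2.

S(f_1,f_2): lcm = a**2*b. S = 4/3*a*b**2 - 1/3*a*b + 2*a + 5/3*b**2 + 9*b.
  reduce S modulo (f_1, f_2):
  remainder 2*a + 5/3*b**2 + 19/3*b + 2/3 ≠ 0; add g_3 = 2*a + 5/3*b**2 + 19/3*b + 2/3 to the basis.

S(f_1,g_3): lcm = a*b. S = -5/6*b**3 - 19/6*b**2 - 1/3*b + 2.
  reduce S modulo (f_1, f_2, g_3):
  remainder -5/6*b**3 - 19/6*b**2 - 1/3*b + 2 ≠ 0; add g_4 = -5/6*b**3 - 19/6*b**2 - 1/3*b + 2 to the basis.

The other S-polynomials (S(f_2,g_3), S(f_1,g_4), S(f_2,g_4), S(g_3,g_4)) all reduce to 0 modulo the current basis, so we have a Gröbner basis.
Inter-reduce: drop elements whose leading term is divisible by another's, tail-reduce, and make monic.
Reduced Gröbner basis: {a + 5/6*b**2 + 19/6*b + 1/3, b**3 + 19/5*b**2 + 2/5*b - 12/5}.

Buchberger on the second generating set:
h_1 = -30*a**2 + 40*a*b - 10*a + 50*b + 270, LT = a**2.
h_2 = 18*a**2 - 8*a*b + 6*a - 30*b - 130, LT = a**2.

S(h_1,h_2): lcm = a**2. S = -8/9*a*b - 16/9.
  reduce S modulo (h_1, h_2):
  remainder -8/9*a*b - 16/9 ≠ 0; add k_3 = -8/9*a*b - 16/9 to the basis.

S(h_1,k_3): lcm = a**2*b. S = -4/3*a*b**2 + 1/3*a*b - 2*a - 5/3*b**2 - 9*b.
  reduce S modulo (h_1, h_2, k_3):
  remainder -2*a - 5/3*b**2 - 19/3*b - 2/3 ≠ 0; add k_4 = -2*a - 5/3*b**2 - 19/3*b - 2/3 to the basis.

S(k_3,k_4): lcm = a*b. S = -5/6*b**3 - 19/6*b**2 - 1/3*b + 2.
  reduce S modulo (h_1, h_2, k_3, k_4):
  remainder -5/6*b**3 - 19/6*b**2 - 1/3*b + 2 ≠ 0; add k_5 = -5/6*b**3 - 19/6*b**2 - 1/3*b + 2 to the basis.

The other S-polynomials (S(h_2,k_3), S(h_1,k_4), S(h_2,k_4), S(h_1,k_5), S(h_2,k_5), S(k_3,k_5), S(k_4,k_5)) all reduce to 0 modulo the current basis, so we have a Gröbner basis.
Inter-reduce: drop elements whose leading term is divisible by another's, tail-reduce, and make monic.
Reduced Gröbner basis: {a + 5/6*b**2 + 19/6*b + 1/3, b**3 + 19/5*b**2 + 2/5*b - 12/5}.

Same reduced basis, so the two generating sets span the same ideal.

Yes, the ideals are equal.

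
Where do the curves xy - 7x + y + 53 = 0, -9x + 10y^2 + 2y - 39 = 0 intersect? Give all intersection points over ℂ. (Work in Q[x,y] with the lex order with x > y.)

Compute a lex Gröbner basis by Buchberger's algorithm.
f_1 = xy - 7x + y + 53, LT = xy.
f_2 = -9x + 10y^2 + 2y - 39, LT = x.

S(f_1,f_2): lcm = xy. S = -7x + 10/9y^3 + 2/9y^2 - 10/3y + 53.
  leading term x: subtract (7/9)·f_2 from -7x + 10/9y^3 + 2/9y^2 - 10/3y + 53 → 10/9y^3 - 68/9y^2 - 44/9y + 250/3
  leading term y^3: no divisor's leading term divides it; move 10/9y^3 to the remainder.
  leading term y^2: no divisor's leading term divides it; move -68/9y^2 to the remainder.
  leading term y: no divisor's leading term divides it; move -44/9y to the remainder.
  leading term 1: no divisor's leading term divides it; move 250/3 to the remainder.
  remainder 10/9y^3 - 68/9y^2 - 44/9y + 250/3 ≠ 0; add h_3 = 10/9y^3 - 68/9y^2 - 44/9y + 250/3 to the basis.

S(f_1,h_3): lcm = xy^3. S = -1/5xy^2 + 22/5xy - 75x + y^3 + 53y^2.
  leading term xy^2: subtract (-1/5y)·f_1 from -1/5xy^2 + 22/5xy - 75x + y^3 + 53y^2 → 3xy - 75x + y^3 + 266/5y^2 + 53/5y
  leading term xy: subtract (3)·f_1 from 3xy - 75x + y^3 + 266/5y^2 + 53/5y → -54x + y^3 + 266/5y^2 + 38/5y - 159
  leading term x: subtract (6)·f_2 from -54x + y^3 + 266/5y^2 + 38/5y - 159 → y^3 - 34/5y^2 - 22/5y + 75
  leading term y^3: subtract (9/10)·h_3 from y^3 - 34/5y^2 - 22/5y + 75 → 0
  remainder 0.

S(f_2,h_3): leading monomials are coprime, so the S-polynomial reduces to 0 (Buchberger's first criterion).
Every S-polynomial of the final basis reduces to 0, so we have a Gröbner basis.
Inter-reduce: drop elements whose leading term is divisible by another's, tail-reduce, and make monic.
Reduced Gröbner basis: {x - 10/9y^2 - 2/9y + 13/3, y^3 - 34/5y^2 - 22/5y + 75}.

Since the basis is lex-ordered, y^3 - 34/5y^2 - 22/5y + 75 is univariate in y. Its roots are {-3, 49/10 - 3*sqrt(11)*I/10, 49/10 + 3*sqrt(11)*I/10}. Back-substituting each root into the other basis elements fixes the other coordinates.
  y = -3: the earlier basis element becomes x - 5 = 0, giving x = 5 — point (5, -3).
  y = 49/10 - 3*sqrt(11)*I/10: the earlier basis element becomes x - 67/3 + 10*sqrt(11)*I/3 = 0, giving x = 67/3 - 10*sqrt(11)*I/3 — point (67/3 - 10*sqrt(11)*I/3, 49/10 - 3*sqrt(11)*I/10).
  y = 49/10 + 3*sqrt(11)*I/10: the earlier basis element becomes x - 67/3 - 10*sqrt(11)*I/3 = 0, giving x = 67/3 + 10*sqrt(11)*I/3 — point (67/3 + 10*sqrt(11)*I/3, 49/10 + 3*sqrt(11)*I/10).
Check: every point annihilates each of the original generators.
This is the nonlinear analogue of row-reducing a linear system.

{(5, -3), (67/3 - 10*sqrt(11)*I/3, 49/10 - 3*sqrt(11)*I/10), (67/3 + 10*sqrt(11)*I/3, 49/10 + 3*sqrt(11)*I/10)}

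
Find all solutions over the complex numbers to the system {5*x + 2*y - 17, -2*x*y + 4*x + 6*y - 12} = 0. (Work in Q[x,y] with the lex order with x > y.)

{(3, 1), (13/5, 2)}

Compute a lex Gröbner basis by Buchberger's algorithm.
f_1 = 5*x + 2*y - 17, LT = x.
f_2 = -2*x*y + 4*x + 6*y - 12, LT = x*y.

S(f_1,f_2): lcm = x*y. S = 2*x + 2/5*y**2 - 2/5*y - 6.
  leading term x: subtract (2/5)·f_1 from 2*x + 2/5*y**2 - 2/5*y - 6 → 2/5*y**2 - 6/5*y + 4/5
  leading term y**2: no divisor's leading term divides it; move 2/5*y**2 to the remainder.
  leading term y: no divisor's leading term divides it; move -6/5*y to the remainder.
  leading term 1: no divisor's leading term divides it; move 4/5 to the remainder.
  remainder 2/5*y**2 - 6/5*y + 4/5 ≠ 0; add h_3 = 2/5*y**2 - 6/5*y + 4/5 to the basis.

The other S-polynomials (S(f_1,h_3), S(f_2,h_3)) all reduce to 0 modulo the current basis, so we have a Gröbner basis.
Inter-reduce: drop elements whose leading term is divisible by another's, tail-reduce, and make monic.
Reduced Gröbner basis: {x + 2/5*y - 17/5, y**2 - 3*y + 2}.

Since the basis is lex-ordered, y**2 - 3*y + 2 is univariate in y. Its roots are {1, 2}. Back-substituting each root into the other basis elements fixes the other coordinates.
  y = 1: the earlier basis element becomes x - 3 = 0, giving x = 3 — point (3, 1).
  y = 2: the earlier basis element becomes x - 13/5 = 0, giving x = 13/5 — point (13/5, 2).
This is the nonlinear analogue of row-reducing a linear system.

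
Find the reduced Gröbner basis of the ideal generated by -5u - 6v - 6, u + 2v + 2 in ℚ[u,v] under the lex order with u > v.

G = {u, v + 1}

f_1 = -5u - 6v - 6, LT = u.
f_2 = u + 2v + 2, LT = u.

S(f_1,f_2): lcm = u. S = -⅘v - ⅘.
  reduce S modulo (f_1, f_2):
  remainder -⅘v - ⅘ ≠ 0; add g_3 = -⅘v - ⅘ to the basis.

The other S-polynomials (S(f_1,g_3), S(f_2,g_3)) all reduce to 0 modulo the current basis, so we have a Gröbner basis.
Inter-reduce: drop elements whose leading term is divisible by another's, tail-reduce, and make monic.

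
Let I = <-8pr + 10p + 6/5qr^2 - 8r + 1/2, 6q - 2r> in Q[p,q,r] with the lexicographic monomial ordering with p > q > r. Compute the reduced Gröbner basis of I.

f_1 = -8pr + 10p + 6/5qr^2 - 8r + 1/2, LT = pr.
f_2 = 6q - 2r, LT = q.

The S-polynomials (S(f_1,f_2)) all reduce to 0 modulo the current basis, so we have a Gröbner basis.

G = {pr - 5/4p - 1/20r^3 + r - 1/16, q - 1/3r}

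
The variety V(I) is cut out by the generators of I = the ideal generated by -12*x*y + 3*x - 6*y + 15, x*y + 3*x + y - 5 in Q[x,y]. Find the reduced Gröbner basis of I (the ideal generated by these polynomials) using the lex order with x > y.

G = {x + 2/13*y - 15/13, y**2 - 11*y + 10}

Buchberger's algorithm terminates because the ascending chain of leading-term ideals stabilizes.

f_1 = -12*x*y + 3*x - 6*y + 15, LT = x*y.
f_2 = x*y + 3*x + y - 5, LT = x*y.

S(f_1,f_2): lcm = x*y. S = -13/4*x - 1/2*y + 15/4.
  leading term x: no divisor's leading term divides it; move -13/4*x to the remainder.
  leading term y: no divisor's leading term divides it; move -1/2*y to the remainder.
  leading term 1: no divisor's leading term divides it; move 15/4 to the remainder.
  remainder -13/4*x - 1/2*y + 15/4 ≠ 0; add g_3 = -13/4*x - 1/2*y + 15/4 to the basis.

S(f_1,g_3): lcm = x*y. S = -1/4*x - 2/13*y**2 + 43/26*y - 5/4.
  leading term x: subtract (1/13)·g_3 from -1/4*x - 2/13*y**2 + 43/26*y - 5/4 → -2/13*y**2 + 22/13*y - 20/13
  leading term y**2: no divisor's leading term divides it; move -2/13*y**2 to the remainder.
  leading term y: no divisor's leading term divides it; move 22/13*y to the remainder.
  leading term 1: no divisor's leading term divides it; move -20/13 to the remainder.
  remainder -2/13*y**2 + 22/13*y - 20/13 ≠ 0; add g_4 = -2/13*y**2 + 22/13*y - 20/13 to the basis.

The other S-polynomials (S(f_2,g_3), S(f_1,g_4), S(f_2,g_4), S(g_3,g_4)) all reduce to 0 modulo the current basis, so we have a Gröbner basis.
Inter-reduce: drop elements whose leading term is divisible by another's, tail-reduce, and make monic.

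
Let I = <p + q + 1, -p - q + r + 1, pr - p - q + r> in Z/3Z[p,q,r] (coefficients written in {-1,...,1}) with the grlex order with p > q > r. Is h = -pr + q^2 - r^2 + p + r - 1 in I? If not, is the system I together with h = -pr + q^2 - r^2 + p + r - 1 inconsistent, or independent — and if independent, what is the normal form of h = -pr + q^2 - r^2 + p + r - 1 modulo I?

First compute the reduced Gröbner basis of I by Buchberger's algorithm.
f_1 = p + q + 1, LT = p.
f_2 = -p - q + r + 1, LT = p.
f_3 = pr - p - q + r, LT = pr.

S(f_1,f_2): lcm = p. S = r - 1.
  reduce S modulo (f_1, f_2, f_3):
  remainder r - 1 ≠ 0; add k_4 = r - 1 to the basis.

S(f_1,f_3): lcm = pr. S = qr + p + q.
  reduce S modulo (f_1, f_2, f_3, k_4):
  remainder q - 1 ≠ 0; add k_5 = q - 1 to the basis.

The other S-polynomials (S(f_2,f_3), S(f_1,k_4), S(f_2,k_4), S(f_3,k_4), S(f_1,k_5), S(f_2,k_5), S(f_3,k_5), S(k_4,k_5)) all reduce to 0 modulo the current basis, so we have a Gröbner basis.
Inter-reduce: drop elements whose leading term is divisible by another's, tail-reduce, and make monic.
Reduced Gröbner basis: {p - 1, q - 1, r - 1}.
Label its elements g_1 = p - 1, g_2 = q - 1, g_3 = r - 1.

Reduce h = -pr + q^2 - r^2 + p + r - 1 modulo G:
  leading term pr: subtract (-r)·g_1 from -pr + q^2 - r^2 + p + r - 1 → q^2 - r^2 + p - 1
  leading term q^2: subtract (q)·g_2 from q^2 - r^2 + p - 1 → -r^2 + p + q - 1
  leading term r^2: subtract (-r)·g_3 from -r^2 + p + q - 1 → p + q - r - 1
  leading term p: subtract (1)·g_1 from p + q - r - 1 → q - r
  leading term q: subtract (1)·g_2 from q - r → -r + 1
  leading term r: subtract (-1)·g_3 from -r + 1 → 0
  normal form = 0.
Since the normal form is 0, h ∈ I.

The remainder on division by a Gröbner basis is unique — it is the normal form.

-pr + q^2 - r^2 + p + r - 1 lies in I (it reduces to 0).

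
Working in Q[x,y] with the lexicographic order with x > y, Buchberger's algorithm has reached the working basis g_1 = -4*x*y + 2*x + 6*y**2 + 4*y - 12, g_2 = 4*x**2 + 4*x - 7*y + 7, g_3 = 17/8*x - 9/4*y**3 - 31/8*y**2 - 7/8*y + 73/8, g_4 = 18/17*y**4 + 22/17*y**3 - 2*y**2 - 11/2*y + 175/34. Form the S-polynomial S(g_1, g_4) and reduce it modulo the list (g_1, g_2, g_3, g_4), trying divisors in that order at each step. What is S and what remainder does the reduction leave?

S(g_1, g_4) = -31/18*x*y**3 + 17/9*x*y**2 + 187/36*x*y - 175/36*x - 3/2*y**5 - y**4 + 3*y**3; remainder on division = 0.

lcm(LM(g_1), LM(g_4)) = x*y**4.
S = (lcm/LT(g_1))·g_1 − (lcm/LT(g_4))·g_4 = -31/18*x*y**3 + 17/9*x*y**2 + 187/36*x*y - 175/36*x - 3/2*y**5 - y**4 + 3*y**3.
Reduce S modulo (g_1, g_2, g_3, g_4) in that order:
  leading term x*y**3: subtract (31/72*y**2)·g_1 from -31/18*x*y**3 + 17/9*x*y**2 + 187/36*x*y - 175/36*x - 3/2*y**5 - y**4 + 3*y**3 → 37/36*x*y**2 + 187/36*x*y - 175/36*x - 3/2*y**5 - 43/12*y**4 + 23/18*y**3 + 31/6*y**2
  leading term x*y**2: subtract (-37/144*y)·g_1 from 37/36*x*y**2 + 187/36*x*y - 175/36*x - 3/2*y**5 - 43/12*y**4 + 23/18*y**3 + 31/6*y**2 → 137/24*x*y - 175/36*x - 3/2*y**5 - 43/12*y**4 + 203/72*y**3 + 223/36*y**2 - 37/12*y
  leading term x*y: subtract (-137/96)·g_1 from 137/24*x*y - 175/36*x - 3/2*y**5 - 43/12*y**4 + 203/72*y**3 + 223/36*y**2 - 37/12*y → -289/144*x - 3/2*y**5 - 43/12*y**4 + 203/72*y**3 + 2125/144*y**2 + 21/8*y - 137/8
  leading term x: subtract (-17/18)·g_3 from -289/144*x - 3/2*y**5 - 43/12*y**4 + 203/72*y**3 + 2125/144*y**2 + 21/8*y - 137/8 → -3/2*y**5 - 43/12*y**4 + 25/36*y**3 + 799/72*y**2 + 259/144*y - 1225/144
  leading term y**5: subtract (-17/12*y)·g_4 from -3/2*y**5 - 43/12*y**4 + 25/36*y**3 + 799/72*y**2 + 259/144*y - 1225/144 → -7/4*y**4 - 77/36*y**3 + 119/36*y**2 + 1309/144*y - 1225/144
  leading term y**4: subtract (-119/72)·g_4 from -7/4*y**4 - 77/36*y**3 + 119/36*y**2 + 1309/144*y - 1225/144 → 0
The remainder is 0, so this S-polynomial contributes no new basis element.
This is the inner loop of Buchberger's algorithm — each nonzero remainder becomes a new basis element.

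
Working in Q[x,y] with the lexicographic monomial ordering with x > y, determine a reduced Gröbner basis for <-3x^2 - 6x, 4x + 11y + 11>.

G = {x + 11/4y + 11/4, y^2 + 14/11y + 3/11}

f_1 = -3x^2 - 6x, LT = x^2.
f_2 = 4x + 11y + 11, LT = x.

S(f_1,f_2): lcm = x^2. S = -11/4xy - 3/4x.
  reduce S modulo (f_1, f_2):
  remainder 121/16y^2 + 77/8y + 33/16 ≠ 0; add g_3 = 121/16y^2 + 77/8y + 33/16 to the basis.

The other S-polynomials (S(f_1,g_3), S(f_2,g_3)) all reduce to 0 modulo the current basis, so we have a Gröbner basis.
Inter-reduce: drop elements whose leading term is divisible by another's, tail-reduce, and make monic.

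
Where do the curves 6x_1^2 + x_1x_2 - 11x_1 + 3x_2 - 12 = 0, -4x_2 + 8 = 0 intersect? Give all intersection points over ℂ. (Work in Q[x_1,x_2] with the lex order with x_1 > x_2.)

{(-1/2, 2), (2, 2)}

Compute a lex Gröbner basis by Buchberger's algorithm.
f_1 = 6x_1^2 + x_1x_2 - 11x_1 + 3x_2 - 12, LT = x_1^2.
f_2 = -4x_2 + 8, LT = x_2.

The S-polynomials (S(f_1,f_2)) all reduce to 0 modulo the current basis, so we have a Gröbner basis.
Inter-reduce: drop elements whose leading term is divisible by another's, tail-reduce, and make monic.
Reduced Gröbner basis: {x_1^2 - 3/2x_1 - 1, x_2 - 2}.

Elimination: the polynomial x_2 - 2 lies in the elimination ideal for x_2, so x_2 ∈ {2}. For each such x_2, the remaining basis elements (now univariate) give the rest of the solution.
  x_2 = 2: the earlier basis element becomes x_1^2 - 3/2x_1 - 1 = 0, giving x_1 = -1/2, 2 — points (-1/2, 2), (2, 2).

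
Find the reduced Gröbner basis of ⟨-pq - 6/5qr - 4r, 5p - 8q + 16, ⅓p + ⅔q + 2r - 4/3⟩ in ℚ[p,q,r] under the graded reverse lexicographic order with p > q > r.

G = {r² + 24/55r, p + 8/3r, q + 5/3r - 2}

The reduced Gröbner basis is the canonical form of the ideal for this ordering.

f_1 = -pq - 6/5qr - 4r, LT = pq.
f_2 = 5p - 8q + 16, LT = p.
f_3 = ⅓p + ⅔q + 2r - 4/3, LT = p.

S(f_1,f_2): lcm = pq. S = 8/5q² + 6/5qr - 16/5q + 4r.
  leading term q²: no divisor's leading term divides it; move 8/5q² to the remainder.
  leading term qr: no divisor's leading term divides it; move 6/5qr to the remainder.
  leading term q: no divisor's leading term divides it; move -16/5q to the remainder.
  leading term r: no divisor's leading term divides it; move 4r to the remainder.
  remainder 8/5q² + 6/5qr - 16/5q + 4r ≠ 0; add g_4 = 8/5q² + 6/5qr - 16/5q + 4r to the basis.

S(f_1,f_3): lcm = pq. S = -2q² - 24/5qr + 4q + 4r.
  leading term q²: subtract (-5/4)·g_4 from -2q² - 24/5qr + 4q + 4r → -33/10qr + 9r
  leading term qr: no divisor's leading term divides it; move -33/10qr to the remainder.
  leading term r: no divisor's leading term divides it; move 9r to the remainder.
  remainder -33/10qr + 9r ≠ 0; add g_5 = -33/10qr + 9r to the basis.

S(f_2,f_3): lcm = p. S = -18/5q - 6r + 36/5.
  leading term q: no divisor's leading term divides it; move -18/5q to the remainder.
  leading term r: no divisor's leading term divides it; move -6r to the remainder.
  leading term 1: no divisor's leading term divides it; move 36/5 to the remainder.
  remainder -18/5q - 6r + 36/5 ≠ 0; add g_6 = -18/5q - 6r + 36/5 to the basis.

S(f_1,g_4): lcm = pq². S = -¾pqr + 6/5q²r + 2pq - 5/2pr + 4qr.
  leading term pqr: subtract (¾r)·f_1 from -¾pqr + 6/5q²r + 2pq - 5/2pr + 4qr → 6/5q²r + 9/10qr² + 2pq - 5/2pr + 4qr + 3r²
  leading term q²r: subtract (¾r)·g_4 from 6/5q²r + 9/10qr² + 2pq - 5/2pr + 4qr + 3r² → 2pq - 5/2pr + 32/5qr
  leading term pq: subtract (-2)·f_1 from 2pq - 5/2pr + 32/5qr → -5/2pr + 4qr - 8r
  leading term pr: subtract (-½r)·f_2 from -5/2pr + 4qr - 8r → 0
  remainder 0.

S(f_2,g_4): leading monomials are coprime, so the S-polynomial reduces to 0 (Buchberger's first criterion).
S(f_3,g_4): leading monomials are coprime, so the S-polynomial reduces to 0 (Buchberger's first criterion).
S(f_1,g_5): lcm = pqr. S = 6/5qr² + 30/11pr + 4r².
  leading term qr²: subtract (-4/11r)·g_5 from 6/5qr² + 30/11pr + 4r² → 30/11pr + 80/11r²
  leading term pr: subtract (6/11r)·f_2 from 30/11pr + 80/11r² → 48/11qr + 80/11r² - 96/11r
  leading term qr: subtract (-160/121)·g_5 from 48/11qr + 80/11r² - 96/11r → 80/11r² + 384/121r
  leading term r²: no divisor's leading term divides it; move 80/11r² to the remainder.
  leading term r: no divisor's leading term divides it; move 384/121r to the remainder.
  remainder 80/11r² + 384/121r ≠ 0; add g_7 = 80/11r² + 384/121r to the basis.

S(f_2,g_5): leading monomials are coprime, so the S-polynomial reduces to 0 (Buchberger's first criterion).
S(f_3,g_5): leading monomials are coprime, so the S-polynomial reduces to 0 (Buchberger's first criterion).
S(g_4,g_5): lcm = q²r. S = ¾qr² + 8/11qr + 5/2r².
  leading term qr²: subtract (-5/22r)·g_5 from ¾qr² + 8/11qr + 5/2r² → 8/11qr + 50/11r²
  leading term qr: subtract (-80/363)·g_5 from 8/11qr + 50/11r² → 50/11r² + 240/121r
  leading term r²: subtract (⅝)·g_7 from 50/11r² + 240/121r → 0
  remainder 0.

S(f_1,g_6): lcm = pq. S = -5/3pr + 6/5qr + 2p + 4r.
  leading term pr: subtract (-⅓r)·f_2 from -5/3pr + 6/5qr + 2p + 4r → -22/15qr + 2p + 28/3r
  leading term qr: subtract (4/9)·g_5 from -22/15qr + 2p + 28/3r → 2p + 16/3r
  leading term p: subtract (⅖)·f_2 from 2p + 16/3r → 16/5q + 16/3r - 32/5
  leading term q: subtract (-8/9)·g_6 from 16/5q + 16/3r - 32/5 → 0
  remainder 0.

S(f_2,g_6): leading monomials are coprime, so the S-polynomial reduces to 0 (Buchberger's first criterion).
S(f_3,g_6): leading monomials are coprime, so the S-polynomial reduces to 0 (Buchberger's first criterion).
S(g_4,g_6): lcm = q². S = -11/12qr + 5/2r.
  leading term qr: subtract (5/18)·g_5 from -11/12qr + 5/2r → 0
  remainder 0.

S(g_5,g_6): lcm = qr. S = -5/3r² - 8/11r.
  leading term r²: subtract (-11/48)·g_7 from -5/3r² - 8/11r → 0
  remainder 0.

S(f_1,g_7): leading monomials are coprime, so the S-polynomial reduces to 0 (Buchberger's first criterion).
S(f_2,g_7): leading monomials are coprime, so the S-polynomial reduces to 0 (Buchberger's first criterion).
S(f_3,g_7): leading monomials are coprime, so the S-polynomial reduces to 0 (Buchberger's first criterion).
S(g_4,g_7): leading monomials are coprime, so the S-polynomial reduces to 0 (Buchberger's first criterion).
S(g_5,g_7): lcm = qr². S = -24/55qr - 30/11r².
  leading term qr: subtract (16/121)·g_5 from -24/55qr - 30/11r² → -30/11r² - 144/121r
  leading term r²: subtract (-⅜)·g_7 from -30/11r² - 144/121r → 0
  remainder 0.

S(g_6,g_7): leading monomials are coprime, so the S-polynomial reduces to 0 (Buchberger's first criterion).
Every S-polynomial of the final basis reduces to 0, so we have a Gröbner basis.
Inter-reduce: drop elements whose leading term is divisible by another's, tail-reduce, and make monic.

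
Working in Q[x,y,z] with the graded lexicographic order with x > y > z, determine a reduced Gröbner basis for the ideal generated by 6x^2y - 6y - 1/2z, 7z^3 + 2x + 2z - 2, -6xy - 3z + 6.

G = {x^3 + 175/6x^2 + 7/3yz + 7/36z^2 - 21/2x + 28/3y + 7/9z - 29, yz^2 - 1/7x^2 + 2yz + 1/6z^2 - 25/6x + 30/7y + 1/3z + 1/42, z^3 + 2/7x + 2/7z - 2/7, xy + 1/2z - 1, xz - 2x + 2y + 1/6z, y^2 + 1/12yz - 1/4z^2 + z - 1}

f_1 = 6x^2y - 6y - 1/2z, LT = x^2y.
f_2 = 7z^3 + 2x + 2z - 2, LT = z^3.
f_3 = -6xy - 3z + 6, LT = xy.

S(f_1,f_3): lcm = x^2y. S = -1/2xz + x - y - 1/12z.
  reduce S modulo (f_1, f_2, f_3):
  remainder -1/2xz + x - y - 1/12z ≠ 0; add g_4 = -1/2xz + x - y - 1/12z to the basis.

S(f_2,g_4): lcm = xz^3. S = 2xz^2 - 2yz^2 - 1/6z^3 + 2/7x^2 + 2/7xz - 2/7x.
  reduce S modulo (f_1, f_2, f_3, g_4):
  remainder -2yz^2 + 2/7x^2 - 4yz - 1/3z^2 + 25/3x - 60/7y - 2/3z - 1/21 ≠ 0; add g_5 = -2yz^2 + 2/7x^2 - 4yz - 1/3z^2 + 25/3x - 60/7y - 2/3z - 1/21 to the basis.

S(f_3,g_4): lcm = xyz. S = 2xy - 2y^2 - 1/6yz + 1/2z^2 - z.
  reduce S modulo (f_1, f_2, f_3, g_4, g_5):
  remainder -2y^2 - 1/6yz + 1/2z^2 - 2z + 2 ≠ 0; add g_6 = -2y^2 - 1/6yz + 1/2z^2 - 2z + 2 to the basis.

S(f_1,g_5): lcm = x^2yz^2. S = 1/7x^4 - 2x^2yz - 1/6x^2z^2 + 25/6x^3 - 30/7x^2y - 1/3x^2z - yz^2 - 1/12z^3 - 1/42x^2.
  reduce S modulo (f_1, f_2, f_3, g_4, g_5, g_6):
  remainder 1/7x^4 + 25/6x^3 - 3/2x^2 - 1/18yz - 37/216z^2 - 80/21x - 1/3y - 13/36z + 4/3 ≠ 0; add g_7 = 1/7x^4 + 25/6x^3 - 3/2x^2 - 1/18yz - 37/216z^2 - 80/21x - 1/3y - 13/36z + 4/3 to the basis.

S(f_3,g_5): lcm = xyz^2. S = 1/7x^3 - 2xyz - 1/6xz^2 + 1/2z^3 + 25/6x^2 - 30/7xy - 1/3xz - z^2 - 1/42x.
  reduce S modulo (f_1, f_2, f_3, g_4, g_5, g_6, g_7):
  remainder 1/7x^3 + 25/6x^2 + 1/3yz + 1/36z^2 - 3/2x + 4/3y + 1/9z - 29/7 ≠ 0; add g_8 = 1/7x^3 + 25/6x^2 + 1/3yz + 1/36z^2 - 3/2x + 4/3y + 1/9z - 29/7 to the basis.

The other S-polynomials (S(f_1,f_2), S(f_2,f_3), S(f_1,g_4), S(f_2,g_5), S(g_4,g_5), S(f_1,g_6), S(f_2,g_6), S(f_3,g_6), S(g_4,g_6), S(g_5,g_6), S(f_1,g_7), S(f_2,g_7), S(f_3,g_7), S(g_4,g_7), S(g_5,g_7), S(g_6,g_7), S(f_1,g_8), S(f_2,g_8), S(f_3,g_8), S(g_4,g_8), S(g_5,g_8), S(g_6,g_8), S(g_7,g_8)) all reduce to 0 modulo the current basis, so we have a Gröbner basis.
Inter-reduce: drop elements whose leading term is divisible by another's, tail-reduce, and make monic.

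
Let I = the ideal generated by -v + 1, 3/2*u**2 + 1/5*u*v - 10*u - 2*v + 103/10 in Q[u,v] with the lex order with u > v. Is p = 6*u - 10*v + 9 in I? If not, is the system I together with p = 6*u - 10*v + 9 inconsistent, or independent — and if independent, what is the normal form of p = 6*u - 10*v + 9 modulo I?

First compute the reduced Gröbner basis of I by Buchberger's algorithm.
f_1 = -v + 1, LT = v.
f_2 = 3/2*u**2 + 1/5*u*v - 10*u - 2*v + 103/10, LT = u**2.

S(f_1,f_2): leading monomials are coprime, so the S-polynomial reduces to 0 (Buchberger's first criterion).
Every S-polynomial of the final basis reduces to 0, so we have a Gröbner basis.
Inter-reduce: drop elements whose leading term is divisible by another's, tail-reduce, and make monic.
Reduced Gröbner basis: {u**2 - 98/15*u + 83/15, v - 1}.
Label its elements g_1 = u**2 - 98/15*u + 83/15, g_2 = v - 1.

Reduce p = 6*u - 10*v + 9 modulo G:
  leading term u: no divisor's leading term divides it; move 6*u to the remainder.
  leading term v: subtract (-10)·g_2 from -10*v + 9 → -1
  leading term 1: no divisor's leading term divides it; move -1 to the remainder.
  normal form = 6*u - 1.
The normal form is nonzero, so p ∉ I. Since p minus its normal form lies in I, I + (p) = I + (r) where r = 6*u - 1; decide whether this ideal is the whole ring.
Run Buchberger on G together with r (pairs among the g_i already reduce to 0 since G is a Gröbner basis):
g_1 = u**2 - 98/15*u + 83/15, LT = u**2.
g_2 = v - 1, LT = v.
r = 6*u - 1, LT = u.

S(g_1,g_2): leading monomials are coprime, so the S-polynomial reduces to 0 (Buchberger's first criterion).
S(g_1,r): lcm = u**2. S = -191/30*u + 83/15.
  leading term u: subtract (-191/180)·r from -191/30*u + 83/15 → 161/36
  leading term 1: no divisor's leading term divides it; move 161/36 to the remainder.
  remainder 161/36 ≠ 0; add m_4 = 161/36 to the basis.

S(g_2,r): leading monomials are coprime, so the S-polynomial reduces to 0 (Buchberger's first criterion).
S(g_1,m_4): leading monomials are coprime, so the S-polynomial reduces to 0 (Buchberger's first criterion).
S(g_2,m_4): leading monomials are coprime, so the S-polynomial reduces to 0 (Buchberger's first criterion).
S(r,m_4): leading monomials are coprime, so the S-polynomial reduces to 0 (Buchberger's first criterion).
Every S-polynomial of the final basis reduces to 0, so we have a Gröbner basis.
Inter-reduce: drop elements whose leading term is divisible by another's, tail-reduce, and make monic.
Reduced Gröbner basis: {1}.
The reduced Gröbner basis of I + (p) is {1}: the ideal is the whole ring, so the enlarged system has no common solution — adjoining p is inconsistent.

Ideal membership is decidable via reduction modulo a Gröbner basis.

Adjoining 6*u - 10*v + 9 makes the ideal the whole ring: the system is inconsistent.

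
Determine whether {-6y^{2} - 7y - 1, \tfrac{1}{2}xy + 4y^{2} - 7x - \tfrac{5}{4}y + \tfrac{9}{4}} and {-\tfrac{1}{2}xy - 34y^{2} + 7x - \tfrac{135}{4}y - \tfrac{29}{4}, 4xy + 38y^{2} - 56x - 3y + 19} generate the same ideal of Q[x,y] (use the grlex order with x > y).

Yes, the ideals are equal.

Since reduced Gröbner bases are canonical representatives of ideals under a given ordering, it suffices to compute and compare them.
Buchberger on the first generating set:
f_1 = -6y^{2} - 7y - 1, LT = y^{2}.
f_2 = \tfrac{1}{2}xy + 4y^{2} - 7x - \tfrac{5}{4}y + \tfrac{9}{4}, LT = xy.

S(f_1,f_2): lcm = xy^{2}. S = -8y^{3} + \tfrac{91}{6}xy + \tfrac{5}{2}y^{2} + \tfrac{1}{6}x - \tfrac{9}{2}y.
  leading term y^{3}: subtract (\tfrac{4}{3}y)·f_1 from -8y^{3} + \tfrac{91}{6}xy + \tfrac{5}{2}y^{2} + \tfrac{1}{6}x - \tfrac{9}{2}y → \tfrac{91}{6}xy + \tfrac{71}{6}y^{2} + \tfrac{1}{6}x - \tfrac{19}{6}y
  leading term xy: subtract (\tfrac{91}{3})·f_2 from \tfrac{91}{6}xy + \tfrac{71}{6}y^{2} + \tfrac{1}{6}x - \tfrac{19}{6}y → -\tfrac{219}{2}y^{2} + \tfrac{425}{2}x + \tfrac{139}{4}y - \tfrac{273}{4}
  leading term y^{2}: subtract (\tfrac{73}{4})·f_1 from -\tfrac{219}{2}y^{2} + \tfrac{425}{2}x + \tfrac{139}{4}y - \tfrac{273}{4} → \tfrac{425}{2}x + \tfrac{325}{2}y - 50
  leading term x: no divisor's leading term divides it; move \tfrac{425}{2}x to the remainder.
  leading term y: no divisor's leading term divides it; move \tfrac{325}{2}y to the remainder.
  leading term 1: no divisor's leading term divides it; move -50 to the remainder.
  remainder \tfrac{425}{2}x + \tfrac{325}{2}y - 50 ≠ 0; add g_3 = \tfrac{425}{2}x + \tfrac{325}{2}y - 50 to the basis.

S(f_1,g_3): leading monomials are coprime, so the S-polynomial reduces to 0 (Buchberger's first criterion).
S(f_2,g_3): lcm = xy. S = \tfrac{123}{17}y^{2} - 14x - \tfrac{77}{34}y + \tfrac{9}{2}.
  leading term y^{2}: subtract (-\tfrac{41}{34})·f_1 from \tfrac{123}{17}y^{2} - 14x - \tfrac{77}{34}y + \tfrac{9}{2} → -14x - \tfrac{182}{17}y + \tfrac{56}{17}
  leading term x: subtract (-\tfrac{28}{425})·g_3 from -14x - \tfrac{182}{17}y + \tfrac{56}{17} → 0
  remainder 0.

Every S-polynomial of the final basis reduces to 0, so we have a Gröbner basis.
Inter-reduce: drop elements whose leading term is divisible by another's, tail-reduce, and make monic.
Reduced Gröbner basis: {y^{2} + \tfrac{7}{6}y + \tfrac{1}{6}, x + \tfrac{13}{17}y - \tfrac{4}{17}}.

Buchberger on the second generating set:
h_1 = -\tfrac{1}{2}xy - 34y^{2} + 7x - \tfrac{135}{4}y - \tfrac{29}{4}, LT = xy.
h_2 = 4xy + 38y^{2} - 56x - 3y + 19, LT = xy.

S(h_1,h_2): lcm = xy. S = \tfrac{117}{2}y^{2} + \tfrac{273}{4}y + \tfrac{39}{4}.
  leading term y^{2}: no divisor's leading term divides it; move \tfrac{117}{2}y^{2} to the remainder.
  leading term y: no divisor's leading term divides it; move \tfrac{273}{4}y to the remainder.
  leading term 1: no divisor's leading term divides it; move \tfrac{39}{4} to the remainder.
  remainder \tfrac{117}{2}y^{2} + \tfrac{273}{4}y + \tfrac{39}{4} ≠ 0; add k_3 = \tfrac{117}{2}y^{2} + \tfrac{273}{4}y + \tfrac{39}{4} to the basis.

S(h_1,k_3): lcm = xy^{2}. S = 68y^{3} - \tfrac{91}{6}xy + \tfrac{135}{2}y^{2} - \tfrac{1}{6}x + \tfrac{29}{2}y.
  leading term y^{3}: subtract (\tfrac{136}{117}y)·k_3 from 68y^{3} - \tfrac{91}{6}xy + \tfrac{135}{2}y^{2} - \tfrac{1}{6}x + \tfrac{29}{2}y → -\tfrac{91}{6}xy - \tfrac{71}{6}y^{2} - \tfrac{1}{6}x + \tfrac{19}{6}y
  leading term xy: subtract (\tfrac{91}{3})·h_1 from -\tfrac{91}{6}xy - \tfrac{71}{6}y^{2} - \tfrac{1}{6}x + \tfrac{19}{6}y → \tfrac{2039}{2}y^{2} - \tfrac{425}{2}x + \tfrac{12323}{12}y + \tfrac{2639}{12}
  leading term y^{2}: subtract (\tfrac{2039}{117})·k_3 from \tfrac{2039}{2}y^{2} - \tfrac{425}{2}x + \tfrac{12323}{12}y + \tfrac{2639}{12} → -\tfrac{425}{2}x - \tfrac{325}{2}y + 50
  leading term x: no divisor's leading term divides it; move -\tfrac{425}{2}x to the remainder.
  leading term y: no divisor's leading term divides it; move -\tfrac{325}{2}y to the remainder.
  leading term 1: no divisor's leading term divides it; move 50 to the remainder.
  remainder -\tfrac{425}{2}x - \tfrac{325}{2}y + 50 ≠ 0; add k_4 = -\tfrac{425}{2}x - \tfrac{325}{2}y + 50 to the basis.

S(h_2,k_3): lcm = xy^{2}. S = \tfrac{19}{2}y^{3} - \tfrac{91}{6}xy - \tfrac{3}{4}y^{2} - \tfrac{1}{6}x + \tfrac{19}{4}y.
  leading term y^{3}: subtract (\tfrac{19}{117}y)·k_3 from \tfrac{19}{2}y^{3} - \tfrac{91}{6}xy - \tfrac{3}{4}y^{2} - \tfrac{1}{6}x + \tfrac{19}{4}y → -\tfrac{91}{6}xy - \tfrac{71}{6}y^{2} - \tfrac{1}{6}x + \tfrac{19}{6}y
  leading term xy: subtract (\tfrac{91}{3})·h_1 from -\tfrac{91}{6}xy - \tfrac{71}{6}y^{2} - \tfrac{1}{6}x + \tfrac{19}{6}y → \tfrac{2039}{2}y^{2} - \tfrac{425}{2}x + \tfrac{12323}{12}y + \tfrac{2639}{12}
  leading term y^{2}: subtract (\tfrac{2039}{117})·k_3 from \tfrac{2039}{2}y^{2} - \tfrac{425}{2}x + \tfrac{12323}{12}y + \tfrac{2639}{12} → -\tfrac{425}{2}x - \tfrac{325}{2}y + 50
  leading term x: subtract (1)·k_4 from -\tfrac{425}{2}x - \tfrac{325}{2}y + 50 → 0
  remainder 0.

S(h_1,k_4): lcm = xy. S = \tfrac{1143}{17}y^{2} - 14x + \tfrac{2303}{34}y + \tfrac{29}{2}.
  leading term y^{2}: subtract (\tfrac{254}{221})·k_3 from \tfrac{1143}{17}y^{2} - 14x + \tfrac{2303}{34}y + \tfrac{29}{2} → -14x - \tfrac{182}{17}y + \tfrac{56}{17}
  leading term x: subtract (\tfrac{28}{425})·k_4 from -14x - \tfrac{182}{17}y + \tfrac{56}{17} → 0
  remainder 0.

S(h_2,k_4): lcm = xy. S = \tfrac{297}{34}y^{2} - 14x - \tfrac{35}{68}y + \tfrac{19}{4}.
  leading term y^{2}: subtract (\tfrac{33}{221})·k_3 from \tfrac{297}{34}y^{2} - 14x - \tfrac{35}{68}y + \tfrac{19}{4} → -14x - \tfrac{182}{17}y + \tfrac{56}{17}
  leading term x: subtract (\tfrac{28}{425})·k_4 from -14x - \tfrac{182}{17}y + \tfrac{56}{17} → 0
  remainder 0.

S(k_3,k_4): leading monomials are coprime, so the S-polynomial reduces to 0 (Buchberger's first criterion).
Every S-polynomial of the final basis reduces to 0, so we have a Gröbner basis.
Inter-reduce: drop elements whose leading term is divisible by another's, tail-reduce, and make monic.
Reduced Gröbner basis: {y^{2} + \tfrac{7}{6}y + \tfrac{1}{6}, x + \tfrac{13}{17}y - \tfrac{4}{17}}.

The two bases agree; hence the ideals are identical.
The choice of monomial ordering does not affect the verdict — as long as both bases are computed under the same ordering, their equality decides ideal equality.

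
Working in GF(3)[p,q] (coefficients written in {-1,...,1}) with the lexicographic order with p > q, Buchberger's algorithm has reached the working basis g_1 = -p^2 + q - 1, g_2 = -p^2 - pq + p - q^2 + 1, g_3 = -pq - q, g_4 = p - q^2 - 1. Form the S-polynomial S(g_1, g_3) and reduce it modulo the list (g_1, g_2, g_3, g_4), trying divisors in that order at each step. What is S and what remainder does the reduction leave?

S(g_1, g_3) = -pq - q^2 + q; remainder on division = -q^2 - q.

lcm(LM(g_1), LM(g_3)) = p^2q.
S = (lcm/LT(g_1))·g_1 − (lcm/LT(g_3))·g_3 = -pq - q^2 + q.
Reduce S modulo (g_1, g_2, g_3, g_4) in that order:
  leading term pq: subtract (1)·g_3 from -pq - q^2 + q → -q^2 - q
  leading term q^2: no divisor's leading term divides it; move -q^2 to the remainder.
  leading term q: no divisor's leading term divides it; move -q to the remainder.
The remainder -q^2 - q is nonzero, so it would be added as the next basis element.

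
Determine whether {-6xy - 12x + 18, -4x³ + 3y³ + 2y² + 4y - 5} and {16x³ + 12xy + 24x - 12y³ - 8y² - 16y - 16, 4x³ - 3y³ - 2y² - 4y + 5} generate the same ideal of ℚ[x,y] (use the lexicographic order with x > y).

Yes, the ideals are equal.

Two ideals are equal iff their reduced Gröbner bases coincide (the reduced basis is unique for a fixed ordering).
Buchberger on the first generating set:
f_1 = -6xy - 12x + 18, LT = xy.
f_2 = -4x³ + 3y³ + 2y² + 4y - 5, LT = x³.

S(f_1,f_2): lcm = x³y. S = 2x³ - 3x² + ¾y⁴ + ½y³ + y² - 5/4y.
  leading term x³: subtract (-½)·f_2 from 2x³ - 3x² + ¾y⁴ + ½y³ + y² - 5/4y → -3x² + ¾y⁴ + 2y³ + 2y² + ¾y - 5/2
  leading term x²: no divisor's leading term divides it; move -3x² to the remainder.
  leading term y⁴: no divisor's leading term divides it; move ¾y⁴ to the remainder.
  leading term y³: no divisor's leading term divides it; move 2y³ to the remainder.
  leading term y²: no divisor's leading term divides it; move 2y² to the remainder.
  leading term y: no divisor's leading term divides it; move ¾y to the remainder.
  leading term 1: no divisor's leading term divides it; move -5/2 to the remainder.
  remainder -3x² + ¾y⁴ + 2y³ + 2y² + ¾y - 5/2 ≠ 0; add g_3 = -3x² + ¾y⁴ + 2y³ + 2y² + ¾y - 5/2 to the basis.

S(f_1,g_3): lcm = x²y. S = 2x² - 3x + ¼y⁵ + ⅔y⁴ + ⅔y³ + ¼y² - ⅚y.
  leading term x²: subtract (-⅔)·g_3 from 2x² - 3x + ¼y⁵ + ⅔y⁴ + ⅔y³ + ¼y² - ⅚y → -3x + ¼y⁵ + 7/6y⁴ + 2y³ + 19/12y² - ⅓y - 5/3
  leading term x: no divisor's leading term divides it; move -3x to the remainder.
  leading term y⁵: no divisor's leading term divides it; move ¼y⁵ to the remainder.
  leading term y⁴: no divisor's leading term divides it; move 7/6y⁴ to the remainder.
  leading term y³: no divisor's leading term divides it; move 2y³ to the remainder.
  leading term y²: no divisor's leading term divides it; move 19/12y² to the remainder.
  leading term y: no divisor's leading term divides it; move -⅓y to the remainder.
  leading term 1: no divisor's leading term divides it; move -5/3 to the remainder.
  remainder -3x + ¼y⁵ + 7/6y⁴ + 2y³ + 19/12y² - ⅓y - 5/3 ≠ 0; add g_4 = -3x + ¼y⁵ + 7/6y⁴ + 2y³ + 19/12y² - ⅓y - 5/3 to the basis.

S(f_1,g_4): lcm = xy. S = 2x + 1/12y⁶ + 7/18y⁵ + ⅔y⁴ + 19/36y³ - 1/9y² - 5/9y - 3.
  leading term x: subtract (-⅔)·g_4 from 2x + 1/12y⁶ + 7/18y⁵ + ⅔y⁴ + 19/36y³ - 1/9y² - 5/9y - 3 → 1/12y⁶ + 5/9y⁵ + 13/9y⁴ + 67/36y³ + 17/18y² - 7/9y - 37/9
  leading term y⁶: no divisor's leading term divides it; move 1/12y⁶ to the remainder.
  leading term y⁵: no divisor's leading term divides it; move 5/9y⁵ to the remainder.
  leading term y⁴: no divisor's leading term divides it; move 13/9y⁴ to the remainder.
  leading term y³: no divisor's leading term divides it; move 67/36y³ to the remainder.
  leading term y²: no divisor's leading term divides it; move 17/18y² to the remainder.
  leading term y: no divisor's leading term divides it; move -7/9y to the remainder.
  leading term 1: no divisor's leading term divides it; move -37/9 to the remainder.
  remainder 1/12y⁶ + 5/9y⁵ + 13/9y⁴ + 67/36y³ + 17/18y² - 7/9y - 37/9 ≠ 0; add g_5 = 1/12y⁶ + 5/9y⁵ + 13/9y⁴ + 67/36y³ + 17/18y² - 7/9y - 37/9 to the basis.

The other S-polynomials (S(f_2,g_3), S(f_2,g_4), S(g_3,g_4), S(f_1,g_5), S(f_2,g_5), S(g_3,g_5), S(g_4,g_5)) all reduce to 0 modulo the current basis, so we have a Gröbner basis.
Inter-reduce: drop elements whose leading term is divisible by another's, tail-reduce, and make monic.
Reduced Gröbner basis: {x - 1/12y⁵ - 7/18y⁴ - ⅔y³ - 19/36y² + 1/9y + 5/9, y⁶ + 20/3y⁵ + 52/3y⁴ + 67/3y³ + 34/3y² - 28/3y - 148/3}.

Buchberger on the second generating set:
h_1 = 16x³ + 12xy + 24x - 12y³ - 8y² - 16y - 16, LT = x³.
h_2 = 4x³ - 3y³ - 2y² - 4y + 5, LT = x³.

S(h_1,h_2): lcm = x³. S = ¾xy + 3/2x - 9/4.
  leading term xy: no divisor's leading term divides it; move ¾xy to the remainder.
  leading term x: no divisor's leading term divides it; move 3/2x to the remainder.
  leading term 1: no divisor's leading term divides it; move -9/4 to the remainder.
  remainder ¾xy + 3/2x - 9/4 ≠ 0; add k_3 = ¾xy + 3/2x - 9/4 to the basis.

S(h_1,k_3): lcm = x³y. S = -2x³ + 3x² + ¾xy² + 3/2xy - ¾y⁴ - ½y³ - y² - y.
  leading term x³: subtract (-⅛)·h_1 from -2x³ + 3x² + ¾xy² + 3/2xy - ¾y⁴ - ½y³ - y² - y → 3x² + ¾xy² + 3xy + 3x - ¾y⁴ - 2y³ - 2y² - 3y - 2
  leading term x²: no divisor's leading term divides it; move 3x² to the remainder.
  leading term xy²: subtract (y)·k_3 from ¾xy² + 3xy + 3x - ¾y⁴ - 2y³ - 2y² - 3y - 2 → 3/2xy + 3x - ¾y⁴ - 2y³ - 2y² - ¾y - 2
  leading term xy: subtract (2)·k_3 from 3/2xy + 3x - ¾y⁴ - 2y³ - 2y² - ¾y - 2 → -¾y⁴ - 2y³ - 2y² - ¾y + 5/2
  leading term y⁴: no divisor's leading term divides it; move -¾y⁴ to the remainder.
  leading term y³: no divisor's leading term divides it; move -2y³ to the remainder.
  leading term y²: no divisor's leading term divides it; move -2y² to the remainder.
  leading term y: no divisor's leading term divides it; move -¾y to the remainder.
  leading term 1: no divisor's leading term divides it; move 5/2 to the remainder.
  remainder 3x² - ¾y⁴ - 2y³ - 2y² - ¾y + 5/2 ≠ 0; add k_4 = 3x² - ¾y⁴ - 2y³ - 2y² - ¾y + 5/2 to the basis.

S(k_3,k_4): lcm = x²y. S = 2x² - 3x + ¼y⁵ + ⅔y⁴ + ⅔y³ + ¼y² - ⅚y.
  leading term x²: subtract (⅔)·k_4 from 2x² - 3x + ¼y⁵ + ⅔y⁴ + ⅔y³ + ¼y² - ⅚y → -3x + ¼y⁵ + 7/6y⁴ + 2y³ + 19/12y² - ⅓y - 5/3
  leading term x: no divisor's leading term divides it; move -3x to the remainder.
  leading term y⁵: no divisor's leading term divides it; move ¼y⁵ to the remainder.
  leading term y⁴: no divisor's leading term divides it; move 7/6y⁴ to the remainder.
  leading term y³: no divisor's leading term divides it; move 2y³ to the remainder.
  leading term y²: no divisor's leading term divides it; move 19/12y² to the remainder.
  leading term y: no divisor's leading term divides it; move -⅓y to the remainder.
  leading term 1: no divisor's leading term divides it; move -5/3 to the remainder.
  remainder -3x + ¼y⁵ + 7/6y⁴ + 2y³ + 19/12y² - ⅓y - 5/3 ≠ 0; add k_5 = -3x + ¼y⁵ + 7/6y⁴ + 2y³ + 19/12y² - ⅓y - 5/3 to the basis.

S(k_3,k_5): lcm = xy. S = 2x + 1/12y⁶ + 7/18y⁵ + ⅔y⁴ + 19/36y³ - 1/9y² - 5/9y - 3.
  leading term x: subtract (-⅔)·k_5 from 2x + 1/12y⁶ + 7/18y⁵ + ⅔y⁴ + 19/36y³ - 1/9y² - 5/9y - 3 → 1/12y⁶ + 5/9y⁵ + 13/9y⁴ + 67/36y³ + 17/18y² - 7/9y - 37/9
  leading term y⁶: no divisor's leading term divides it; move 1/12y⁶ to the remainder.
  leading term y⁵: no divisor's leading term divides it; move 5/9y⁵ to the remainder.
  leading term y⁴: no divisor's leading term divides it; move 13/9y⁴ to the remainder.
  leading term y³: no divisor's leading term divides it; move 67/36y³ to the remainder.
  leading term y²: no divisor's leading term divides it; move 17/18y² to the remainder.
  leading term y: no divisor's leading term divides it; move -7/9y to the remainder.
  leading term 1: no divisor's leading term divides it; move -37/9 to the remainder.
  remainder 1/12y⁶ + 5/9y⁵ + 13/9y⁴ + 67/36y³ + 17/18y² - 7/9y - 37/9 ≠ 0; add k_6 = 1/12y⁶ + 5/9y⁵ + 13/9y⁴ + 67/36y³ + 17/18y² - 7/9y - 37/9 to the basis.

The other S-polynomials (S(h_2,k_3), S(h_1,k_4), S(h_2,k_4), S(h_1,k_5), S(h_2,k_5), S(k_4,k_5), S(h_1,k_6), S(h_2,k_6), S(k_3,k_6), S(k_4,k_6), S(k_5,k_6)) all reduce to 0 modulo the current basis, so we have a Gröbner basis.
Inter-reduce: drop elements whose leading term is divisible by another's, tail-reduce, and make monic.
Reduced Gröbner basis: {x - 1/12y⁵ - 7/18y⁴ - ⅔y³ - 19/36y² + 1/9y + 5/9, y⁶ + 20/3y⁵ + 52/3y⁴ + 67/3y³ + 34/3y² - 28/3y - 148/3}.

The two bases agree; hence the ideals are identical.
The choice of monomial ordering does not affect the verdict — as long as both bases are computed under the same ordering, their equality decides ideal equality.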